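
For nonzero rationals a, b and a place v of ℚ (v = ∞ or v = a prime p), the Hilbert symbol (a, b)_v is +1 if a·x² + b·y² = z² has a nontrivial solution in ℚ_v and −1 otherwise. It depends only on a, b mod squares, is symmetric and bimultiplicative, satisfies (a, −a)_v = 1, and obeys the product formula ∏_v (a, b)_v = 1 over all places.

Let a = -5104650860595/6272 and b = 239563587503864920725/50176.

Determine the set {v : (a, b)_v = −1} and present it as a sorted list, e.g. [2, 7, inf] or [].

[2, 3]

Mod squares: a ≡ -24310, b ≡ 429. Check v ∈ {∞, 2, 3, 5, 7, 11, 13, 17, 23}.
v=17: a=17^1·(≡13), b=17^2·(≡1) mod 17; (13|17)=+1, (1|17)=+1; (−1)^{1·2·8}·(+1)^2·(+1)^1 = +1.
v=23: a=23^2·(≡4), b=23^2·(≡5) mod 23; (4|23)=+1, (5|23)=-1; (−1)^{2·2·11}·(+1)^2·(-1)^2 = +1.
v=3: a=3^8·(≡2), b=3^11·(≡2) mod 3; (2|3)=-1, (2|3)=-1; (−1)^{8·11·1}·(-1)^11·(-1)^8 = -1.
v=11: a=11^3·(≡4), b=11^5·(≡8) mod 11; (4|11)=+1, (8|11)=-1; (−1)^{3·5·5}·(+1)^5·(-1)^3 = +1.
v=13: a=13^1·(≡2), b=13^3·(≡6) mod 13; (2|13)=-1, (6|13)=-1; (−1)^{1·3·6}·(-1)^3·(-1)^1 = +1.
v=2: v_2(a)=-7, v_2(b)=-10; units ≡ 5, 5 (mod 8); ε·ε+αω+βω = 0·0+-7·1+-10·1 ≡ 1  ⇒  (a,b)_2 = -1.
v=7: a=7^-2·(≡4), b=7^-2·(≡1) mod 7; (4|7)=+1, (1|7)=+1; (−1)^{-2·-2·3}·(+1)^-2·(+1)^-2 = +1.
v=5: a=5^1·(≡3), b=5^2·(≡4) mod 5; (3|5)=-1, (4|5)=+1; (−1)^{1·2·2}·(-1)^2·(+1)^1 = +1.
v=∞: -24310 < 0 and 429 > 0  ⇒  (a,b)_∞ = +1.
Ram(-24310, 429) = {2, 3}; no ℚ_2-point on the conic.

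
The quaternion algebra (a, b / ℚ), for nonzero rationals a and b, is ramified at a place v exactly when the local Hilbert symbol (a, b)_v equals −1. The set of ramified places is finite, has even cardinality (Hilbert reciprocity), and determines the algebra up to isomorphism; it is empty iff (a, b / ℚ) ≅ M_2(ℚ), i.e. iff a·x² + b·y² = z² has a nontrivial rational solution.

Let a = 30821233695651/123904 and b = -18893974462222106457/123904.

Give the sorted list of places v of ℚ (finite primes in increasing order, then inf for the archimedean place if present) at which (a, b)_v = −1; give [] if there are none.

[2, 17]

(a, b) ≡ (36859, -697) mod (ℚ^×)²; places V = {2, 3, 7, 11, 17, 19, 29, 31, 41, ∞}.
(a,b)_∞: sgn(36859)=+, sgn(-697)=−, so +1.
(a,b)_3: α=10, u≡1; β=8, v≡2 (mod 3); (1|3)=+1, (2|3)=-1; sign (−1)^0·+1^8·-1^10 = +1.
(a,b)_31: α=1, u≡23; β=2, v≡19 (mod 31); (23|31)=-1, (19|31)=+1; sign (−1)^0·-1^2·+1^1 = +1.
(a,b)_2: α=-10, β=-10; u≡3, v≡7 (mod 8); ε(u)ε(v)=1·1, αω(v)=-10·0, βω(u)=-10·1; sum ≡ 1  ⇒  -1.
(a,b)_11: α=-2, u≡3; β=-2, v≡10 (mod 11); (3|11)=+1, (10|11)=-1; sign (−1)^0·+1^-2·-1^-2 = +1.
(a,b)_41: α=1, u≡30; β=1, v≡34 (mod 41); (30|41)=-1, (34|41)=-1; sign (−1)^0·-1^1·-1^1 = +1.
(a,b)_29: α=1, u≡24; β=2, v≡20 (mod 29); (24|29)=+1, (20|29)=+1; sign (−1)^0·+1^2·+1^1 = +1.
(a,b)_17: α=2, u≡11; β=3, v≡6 (mod 17); (11|17)=-1, (6|17)=-1; sign (−1)^0·-1^3·-1^2 = -1.
(a,b)_7: α=2, u≡1; β=2, v≡3 (mod 7); (1|7)=+1, (3|7)=-1; sign (−1)^0·+1^2·-1^2 = +1.
(a,b)_19: α=0, u≡15; β=2, v≡1 (mod 19); (15|19)=-1, (1|19)=+1; sign (−1)^0·-1^2·+1^0 = +1.
(36859, -697 / ℚ) ramifies at {2, 17}: a division algebra.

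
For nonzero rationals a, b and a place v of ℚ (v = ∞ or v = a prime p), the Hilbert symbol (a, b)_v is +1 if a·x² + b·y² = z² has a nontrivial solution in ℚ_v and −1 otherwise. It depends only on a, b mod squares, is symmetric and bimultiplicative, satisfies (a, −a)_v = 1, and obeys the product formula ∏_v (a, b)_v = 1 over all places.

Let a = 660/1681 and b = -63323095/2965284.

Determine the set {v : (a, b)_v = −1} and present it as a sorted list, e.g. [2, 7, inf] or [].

(a, b) ≡ (165, -55) mod (ℚ^×)²; places V = {2, 3, 5, 7, 11, 29, 37, 41, ∞}.
(a,b)_41: α=-2, u≡4; β=-2, v≡11 (mod 41); (4|41)=+1, (11|41)=-1; sign (−1)^0·+1^-2·-1^-2 = +1.
(a,b)_∞: sgn(165)=+, sgn(-55)=−, so +1.
(a,b)_3: α=1, u≡1; β=-2, v≡2 (mod 3); (1|3)=+1, (2|3)=-1; sign (−1)^0·+1^-2·-1^1 = -1.
(a,b)_2: α=2, β=-2; u≡5, v≡1 (mod 8); ε(u)ε(v)=0·0, αω(v)=2·0, βω(u)=-2·1; sum ≡ 0  ⇒  +1.
(a,b)_5: α=1, u≡2; β=1, v≡4 (mod 5); (2|5)=-1, (4|5)=+1; sign (−1)^0·-1^1·+1^1 = -1.
(a,b)_7: α=0, u≡2; β=-2, v≡4 (mod 7); (2|7)=+1, (4|7)=+1; sign (−1)^0·+1^-2·+1^0 = +1.
(a,b)_29: α=0, u≡7; β=2, v≡21 (mod 29); (7|29)=+1, (21|29)=-1; sign (−1)^0·+1^2·-1^0 = +1.
(a,b)_37: α=0, u≡32; β=2, v≡6 (mod 37); (32|37)=-1, (6|37)=-1; sign (−1)^0·-1^2·-1^0 = +1.
(a,b)_11: α=1, u≡3; β=1, v≡6 (mod 11); (3|11)=+1, (6|11)=-1; sign (−1)^1·+1^1·-1^1 = +1.
|Ram(165, -55)| = 2, even; anisotropic at {3, 5}.

[3, 5]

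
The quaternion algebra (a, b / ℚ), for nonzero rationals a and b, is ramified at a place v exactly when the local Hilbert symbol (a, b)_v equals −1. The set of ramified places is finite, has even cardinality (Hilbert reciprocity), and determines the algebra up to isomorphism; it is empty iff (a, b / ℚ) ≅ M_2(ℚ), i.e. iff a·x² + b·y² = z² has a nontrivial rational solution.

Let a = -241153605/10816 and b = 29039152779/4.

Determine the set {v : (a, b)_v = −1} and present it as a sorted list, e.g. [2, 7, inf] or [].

(a, b) ≡ (-24605, 7316491) mod (ℚ^×)²; places V = {2, 3, 5, 7, 11, 13, 19, 37, 41, 53, ∞}.
(a,b)_2: α=-6, β=-2; u≡3, v≡3 (mod 8); ε(u)ε(v)=1·1, αω(v)=-6·1, βω(u)=-2·1; sum ≡ 1  ⇒  -1.
(a,b)_13: α=-2, u≡4; β=1, v≡11 (mod 13); (4|13)=+1, (11|13)=-1; sign (−1)^0·+1^1·-1^-2 = +1.
(a,b)_41: α=0, u≡32; β=1, v≡3 (mod 41); (32|41)=+1, (3|41)=-1; sign (−1)^0·+1^1·-1^0 = +1.
(a,b)_53: α=0, u≡13; β=1, v≡27 (mod 53); (13|53)=+1, (27|53)=-1; sign (−1)^0·+1^1·-1^0 = +1.
(a,b)_19: α=1, u≡17; β=0, v≡5 (mod 19); (17|19)=+1, (5|19)=+1; sign (−1)^0·+1^0·+1^1 = +1.
(a,b)_37: α=1, u≡12; β=1, v≡19 (mod 37); (12|37)=+1, (19|37)=-1; sign (−1)^0·+1^1·-1^1 = -1.
(a,b)_11: α=2, u≡10; β=0, v≡8 (mod 11); (10|11)=-1, (8|11)=-1; sign (−1)^0·-1^0·-1^2 = +1.
(a,b)_3: α=4, u≡1; β=4, v≡1 (mod 3); (1|3)=+1, (1|3)=+1; sign (−1)^0·+1^4·+1^4 = +1.
(a,b)_∞: sgn(-24605)=−, sgn(7316491)=+, so +1.
(a,b)_7: α=1, u≡6; β=3, v≡1 (mod 7); (6|7)=-1, (1|7)=+1; sign (−1)^1·-1^3·+1^1 = +1.
(a,b)_5: α=1, u≡4; β=0, v≡1 (mod 5); (4|5)=+1, (1|5)=+1; sign (−1)^0·+1^0·+1^1 = +1.
Ram(-24605, 7316491) = {2, 37}; no ℚ_2-point on the conic.

[2, 37]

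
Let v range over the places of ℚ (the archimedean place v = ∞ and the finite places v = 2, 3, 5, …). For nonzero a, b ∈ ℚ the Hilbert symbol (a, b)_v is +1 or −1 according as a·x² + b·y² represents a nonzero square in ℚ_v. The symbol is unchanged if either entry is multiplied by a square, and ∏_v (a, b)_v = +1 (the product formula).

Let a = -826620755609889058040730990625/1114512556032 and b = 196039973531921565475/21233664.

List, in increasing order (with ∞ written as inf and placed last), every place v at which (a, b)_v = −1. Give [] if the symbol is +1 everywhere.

[31, 53]

(a, b) ≡ (-113679170, 21571) mod (ℚ^×)²; places V = {2, 3, 5, 11, 13, 17, 23, 31, 37, 53, ∞}.
(a,b)_3: α=-12, u≡1; β=-4, v≡1 (mod 3); (1|3)=+1, (1|3)=+1; sign (−1)^0·+1^-4·+1^-12 = +1.
(a,b)_11: α=7, u≡8; β=5, v≡3 (mod 11); (8|11)=-1, (3|11)=+1; sign (−1)^1·-1^5·+1^7 = +1.
(a,b)_37: α=1, u≡1; β=1, v≡36 (mod 37); (1|37)=+1, (36|37)=+1; sign (−1)^0·+1^1·+1^1 = +1.
(a,b)_5: α=5, u≡4; β=2, v≡1 (mod 5); (4|5)=+1, (1|5)=+1; sign (−1)^0·+1^2·+1^5 = +1.
(a,b)_23: α=4, u≡6; β=2, v≡7 (mod 23); (6|23)=+1, (7|23)=-1; sign (−1)^0·+1^2·-1^4 = +1.
(a,b)_17: α=3, u≡2; β=2, v≡13 (mod 17); (2|17)=+1, (13|17)=+1; sign (−1)^0·+1^2·+1^3 = +1.
(a,b)_53: α=1, u≡26; β=1, v≡24 (mod 53); (26|53)=-1, (24|53)=+1; sign (−1)^0·-1^1·+1^1 = -1.
(a,b)_∞: sgn(-113679170)=−, sgn(21571)=+, so +1.
(a,b)_13: α=2, u≡8; β=2, v≡9 (mod 13); (8|13)=-1, (9|13)=+1; sign (−1)^0·-1^2·+1^2 = +1.
(a,b)_2: α=-21, β=-18; u≡7, v≡3 (mod 8); ε(u)ε(v)=1·1, αω(v)=-21·1, βω(u)=-18·0; sum ≡ 0  ⇒  +1.
(a,b)_31: α=3, u≡24; β=2, v≡3 (mod 31); (24|31)=-1, (3|31)=-1; sign (−1)^0·-1^2·-1^3 = -1.
|Ram(-113679170, 21571)| = 2, even; anisotropic at {31, 53}.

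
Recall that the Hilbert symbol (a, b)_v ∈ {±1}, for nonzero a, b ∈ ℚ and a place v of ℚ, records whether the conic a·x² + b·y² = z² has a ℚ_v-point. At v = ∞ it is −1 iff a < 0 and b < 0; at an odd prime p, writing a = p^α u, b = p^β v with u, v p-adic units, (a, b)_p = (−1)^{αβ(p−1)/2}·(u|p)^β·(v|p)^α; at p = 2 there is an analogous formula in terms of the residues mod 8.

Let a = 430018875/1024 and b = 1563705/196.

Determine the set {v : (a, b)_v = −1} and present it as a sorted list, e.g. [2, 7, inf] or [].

Mod squares: a ≡ 195, b ≡ 2145. Check v ∈ {∞, 2, 3, 5, 7, 11, 13}.
v=7: a=7^0·(≡3), b=7^-2·(≡6) mod 7; (3|7)=-1, (6|7)=-1; (−1)^{0·-2·3}·(-1)^-2·(-1)^0 = +1.
v=13: a=13^1·(≡7), b=13^1·(≡9) mod 13; (7|13)=-1, (9|13)=+1; (−1)^{1·1·6}·(-1)^1·(+1)^1 = -1.
v=3: a=3^7·(≡2), b=3^7·(≡1) mod 3; (2|3)=-1, (1|3)=+1; (−1)^{7·7·1}·(-1)^7·(+1)^7 = +1.
v=∞: 195 > 0 and 2145 > 0  ⇒  (a,b)_∞ = +1.
v=11: a=11^2·(≡6), b=11^1·(≡10) mod 11; (6|11)=-1, (10|11)=-1; (−1)^{2·1·5}·(-1)^1·(-1)^2 = -1.
v=5: a=5^3·(≡4), b=5^1·(≡1) mod 5; (4|5)=+1, (1|5)=+1; (−1)^{3·1·2}·(+1)^1·(+1)^3 = +1.
v=2: v_2(a)=-10, v_2(b)=-2; units ≡ 3, 1 (mod 8); ε·ε+αω+βω = 1·0+-10·0+-2·1 ≡ 0  ⇒  (a,b)_2 = +1.
Ram(195, 2145) = {11, 13}; no ℚ_11-point on the conic.

[11, 13]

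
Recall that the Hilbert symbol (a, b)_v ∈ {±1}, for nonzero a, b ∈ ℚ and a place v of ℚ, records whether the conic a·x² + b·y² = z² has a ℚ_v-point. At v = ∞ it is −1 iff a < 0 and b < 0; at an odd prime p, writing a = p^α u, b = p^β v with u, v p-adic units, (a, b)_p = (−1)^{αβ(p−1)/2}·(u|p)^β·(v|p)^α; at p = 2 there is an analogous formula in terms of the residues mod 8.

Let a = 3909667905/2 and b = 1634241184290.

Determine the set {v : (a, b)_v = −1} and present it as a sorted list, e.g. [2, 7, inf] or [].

Mod squares: a ≡ 2210, b ≡ 461890. Check v ∈ {∞, 2, 3, 5, 11, 13, 17, 19}.
v=3: a=3^4·(≡2), b=3^4·(≡1) mod 3; (2|3)=-1, (1|3)=+1; (−1)^{4·4·1}·(-1)^4·(+1)^4 = +1.
v=∞: 2210 > 0 and 461890 > 0  ⇒  (a,b)_∞ = +1.
v=5: a=5^1·(≡3), b=5^1·(≡3) mod 5; (3|5)=-1, (3|5)=-1; (−1)^{1·1·2}·(-1)^1·(-1)^1 = +1.
v=11: a=11^2·(≡2), b=11^3·(≡9) mod 11; (2|11)=-1, (9|11)=+1; (−1)^{2·3·5}·(-1)^3·(+1)^2 = -1.
v=13: a=13^1·(≡4), b=13^1·(≡3) mod 13; (4|13)=+1, (3|13)=+1; (−1)^{1·1·6}·(+1)^1·(+1)^1 = +1.
v=17: a=17^1·(≡14), b=17^1·(≡8) mod 17; (14|17)=-1, (8|17)=+1; (−1)^{1·1·8}·(-1)^1·(+1)^1 = -1.
v=2: v_2(a)=-1, v_2(b)=1; units ≡ 1, 1 (mod 8); ε·ε+αω+βω = 0·0+-1·0+1·0 ≡ 0  ⇒  (a,b)_2 = +1.
v=19: a=19^2·(≡5), b=19^3·(≡11) mod 19; (5|19)=+1, (11|19)=+1; (−1)^{2·3·9}·(+1)^3·(+1)^2 = +1.
(2210, 461890 / ℚ) ramifies at {11, 17}: a division algebra.

[11, 17]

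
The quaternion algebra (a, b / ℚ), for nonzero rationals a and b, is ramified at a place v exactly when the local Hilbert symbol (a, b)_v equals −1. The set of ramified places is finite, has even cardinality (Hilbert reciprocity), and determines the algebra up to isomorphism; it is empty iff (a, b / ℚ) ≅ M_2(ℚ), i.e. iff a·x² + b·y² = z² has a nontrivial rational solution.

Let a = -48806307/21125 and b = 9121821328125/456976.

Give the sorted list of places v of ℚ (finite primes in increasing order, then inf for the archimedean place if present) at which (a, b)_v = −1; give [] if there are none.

[11, 19]

Mod squares: a ≡ -3135, b ≡ 165. Check v ∈ {∞, 2, 3, 5, 11, 13, 19, 31}.
v=11: a=11^1·(≡9), b=11^3·(≡9) mod 11; (9|11)=+1, (9|11)=+1; (−1)^{1·3·5}·(+1)^3·(+1)^1 = -1.
v=19: a=19^1·(≡16), b=19^2·(≡18) mod 19; (16|19)=+1, (18|19)=-1; (−1)^{1·2·9}·(+1)^2·(-1)^1 = -1.
v=5: a=5^-3·(≡2), b=5^7·(≡3) mod 5; (2|5)=-1, (3|5)=-1; (−1)^{-3·7·2}·(-1)^7·(-1)^-3 = +1.
v=13: a=13^-2·(≡6), b=13^-4·(≡4) mod 13; (6|13)=-1, (4|13)=+1; (−1)^{-2·-4·6}·(-1)^-4·(+1)^-2 = +1.
v=3: a=3^5·(≡2), b=3^5·(≡1) mod 3; (2|3)=-1, (1|3)=+1; (−1)^{5·5·1}·(-1)^5·(+1)^5 = +1.
v=∞: -3135 < 0 and 165 > 0  ⇒  (a,b)_∞ = +1.
v=2: v_2(a)=0, v_2(b)=-4; units ≡ 1, 5 (mod 8); ε·ε+αω+βω = 0·0+0·1+-4·0 ≡ 0  ⇒  (a,b)_2 = +1.
v=31: a=31^2·(≡6), b=31^0·(≡14) mod 31; (6|31)=-1, (14|31)=+1; (−1)^{2·0·15}·(-1)^0·(+1)^2 = +1.
|Ram(-3135, 165)| = 2, even; anisotropic at {11, 19}.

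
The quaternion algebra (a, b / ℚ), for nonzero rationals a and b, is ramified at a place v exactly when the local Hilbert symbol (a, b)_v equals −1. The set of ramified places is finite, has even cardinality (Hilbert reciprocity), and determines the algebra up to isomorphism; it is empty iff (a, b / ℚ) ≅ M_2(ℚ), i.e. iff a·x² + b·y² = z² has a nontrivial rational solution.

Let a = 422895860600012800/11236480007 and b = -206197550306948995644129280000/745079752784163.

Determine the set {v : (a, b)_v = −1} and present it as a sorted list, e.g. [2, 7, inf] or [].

[3, 13]

(a, b) ≡ (2068781, -21) mod (ℚ^×)²; places V = {2, 3, 5, 7, 11, 13, 17, 23, 31, 37, ∞}.
(a,b)_37: α=1, u≡19; β=2, v≡34 (mod 37); (19|37)=-1, (34|37)=+1; sign (−1)^0·-1^2·+1^1 = +1.
(a,b)_5: α=2, u≡1; β=4, v≡4 (mod 5); (1|5)=+1, (4|5)=+1; sign (−1)^0·+1^4·+1^2 = +1.
(a,b)_23: α=-3, u≡17; β=-4, v≡16 (mod 23); (17|23)=-1, (16|23)=+1; sign (−1)^0·-1^-4·+1^-3 = +1.
(a,b)_13: α=1, u≡1; β=2, v≡6 (mod 13); (1|13)=+1, (6|13)=-1; sign (−1)^0·+1^2·-1^1 = -1.
(a,b)_∞: sgn(2068781)=+, sgn(-21)=−, so +1.
(a,b)_31: α=-4, u≡26; β=-6, v≡19 (mod 31); (26|31)=-1, (19|31)=+1; sign (−1)^0·-1^-6·+1^-4 = +1.
(a,b)_17: α=1, u≡10; β=2, v≡16 (mod 17); (10|17)=-1, (16|17)=+1; sign (−1)^0·-1^2·+1^1 = +1.
(a,b)_7: α=2, u≡2; β=3, v≡2 (mod 7); (2|7)=+1, (2|7)=+1; sign (−1)^0·+1^3·+1^2 = +1.
(a,b)_2: α=18, β=26; u≡5, v≡3 (mod 8); ε(u)ε(v)=0·1, αω(v)=18·1, βω(u)=26·1; sum ≡ 0  ⇒  +1.
(a,b)_11: α=5, u≡3; β=8, v≡3 (mod 11); (3|11)=+1, (3|11)=+1; sign (−1)^0·+1^8·+1^5 = +1.
(a,b)_3: α=0, u≡2; β=-1, v≡2 (mod 3); (2|3)=-1, (2|3)=-1; sign (−1)^0·-1^-1·-1^0 = -1.
Ram(2068781, -21) = {3, 13}; no ℚ_3-point on the conic.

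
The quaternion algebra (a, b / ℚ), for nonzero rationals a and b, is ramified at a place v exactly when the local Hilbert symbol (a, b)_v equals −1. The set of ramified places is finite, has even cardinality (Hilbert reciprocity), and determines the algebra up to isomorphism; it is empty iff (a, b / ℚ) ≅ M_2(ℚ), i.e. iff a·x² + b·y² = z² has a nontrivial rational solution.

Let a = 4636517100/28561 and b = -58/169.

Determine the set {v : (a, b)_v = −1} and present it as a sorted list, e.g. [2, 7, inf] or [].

[3, 17, 23, 29]

(a, b) ≡ (55131, -58) mod (ℚ^×)²; places V = {2, 3, 5, 13, 17, 23, 29, 47, ∞}.
(a,b)_5: α=2, u≡4; β=0, v≡3 (mod 5); (4|5)=+1, (3|5)=-1; sign (−1)^0·+1^0·-1^2 = +1.
(a,b)_29: α=2, u≡8; β=1, v≡12 (mod 29); (8|29)=-1, (12|29)=-1; sign (−1)^0·-1^1·-1^2 = -1.
(a,b)_∞: sgn(55131)=+, sgn(-58)=−, so +1.
(a,b)_13: α=-4, u≡7; β=-2, v≡7 (mod 13); (7|13)=-1, (7|13)=-1; sign (−1)^0·-1^-2·-1^-4 = +1.
(a,b)_3: α=1, u≡2; β=0, v≡2 (mod 3); (2|3)=-1, (2|3)=-1; sign (−1)^0·-1^0·-1^1 = -1.
(a,b)_23: α=1, u≡11; β=0, v≡10 (mod 23); (11|23)=-1, (10|23)=-1; sign (−1)^0·-1^0·-1^1 = -1.
(a,b)_2: α=2, β=1; u≡3, v≡3 (mod 8); ε(u)ε(v)=1·1, αω(v)=2·1, βω(u)=1·1; sum ≡ 0  ⇒  +1.
(a,b)_17: α=1, u≡13; β=0, v≡7 (mod 17); (13|17)=+1, (7|17)=-1; sign (−1)^0·+1^0·-1^1 = -1.
(a,b)_47: α=1, u≡43; β=0, v≡8 (mod 47); (43|47)=-1, (8|47)=+1; sign (−1)^0·-1^0·+1^1 = +1.
Ram(55131, -58) = {3, 17, 23, 29}; no ℚ_3-point on the conic.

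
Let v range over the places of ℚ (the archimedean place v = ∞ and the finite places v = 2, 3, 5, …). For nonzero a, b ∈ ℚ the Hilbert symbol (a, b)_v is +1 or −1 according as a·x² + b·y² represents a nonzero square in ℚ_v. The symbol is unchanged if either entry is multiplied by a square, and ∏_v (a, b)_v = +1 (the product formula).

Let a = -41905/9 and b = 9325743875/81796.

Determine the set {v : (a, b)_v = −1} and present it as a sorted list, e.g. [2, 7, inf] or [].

[2, 29]

(a, b) ≡ (-145, 443555) mod (ℚ^×)²; places V = {2, 3, 5, 7, 11, 13, 17, 19, 23, 29, ∞}.
(a,b)_7: α=0, u≡2; β=1, v≡4 (mod 7); (2|7)=+1, (4|7)=+1; sign (−1)^0·+1^1·+1^0 = +1.
(a,b)_19: α=0, u≡1; β=1, v≡10 (mod 19); (1|19)=+1, (10|19)=-1; sign (−1)^0·+1^1·-1^0 = +1.
(a,b)_23: α=0, u≡18; β=1, v≡7 (mod 23); (18|23)=+1, (7|23)=-1; sign (−1)^0·+1^1·-1^0 = +1.
(a,b)_2: α=0, β=-2; u≡7, v≡3 (mod 8); ε(u)ε(v)=1·1, αω(v)=0·1, βω(u)=-2·0; sum ≡ 1  ⇒  -1.
(a,b)_5: α=1, u≡1; β=3, v≡1 (mod 5); (1|5)=+1, (1|5)=+1; sign (−1)^0·+1^3·+1^1 = +1.
(a,b)_17: α=2, u≡16; β=0, v≡4 (mod 17); (16|17)=+1, (4|17)=+1; sign (−1)^0·+1^0·+1^2 = +1.
(a,b)_3: α=-2, u≡2; β=0, v≡2 (mod 3); (2|3)=-1, (2|3)=-1; sign (−1)^0·-1^0·-1^-2 = +1.
(a,b)_13: α=0, u≡8; β=-2, v≡2 (mod 13); (8|13)=-1, (2|13)=-1; sign (−1)^0·-1^-2·-1^0 = +1.
(a,b)_11: α=0, u≡3; β=-2, v≡6 (mod 11); (3|11)=+1, (6|11)=-1; sign (−1)^0·+1^-2·-1^0 = +1.
(a,b)_29: α=1, u≡7; β=3, v≡26 (mod 29); (7|29)=+1, (26|29)=-1; sign (−1)^0·+1^3·-1^1 = -1.
(a,b)_∞: sgn(-145)=−, sgn(443555)=+, so +1.
|Ram(-145, 443555)| = 2, even; anisotropic at {2, 29}.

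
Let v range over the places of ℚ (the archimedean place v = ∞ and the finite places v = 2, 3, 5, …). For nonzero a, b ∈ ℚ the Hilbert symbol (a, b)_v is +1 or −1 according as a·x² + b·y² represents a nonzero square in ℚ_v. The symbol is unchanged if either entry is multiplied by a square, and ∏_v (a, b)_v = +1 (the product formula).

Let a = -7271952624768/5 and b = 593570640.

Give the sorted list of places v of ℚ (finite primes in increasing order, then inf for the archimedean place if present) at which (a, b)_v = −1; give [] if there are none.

[2, 3, 13, 17, 19, 31]

(a, b) ≡ (-9690, 102765) mod (ℚ^×)²; places V = {2, 3, 5, 13, 17, 19, 31, ∞}.
(a,b)_∞: sgn(-9690)=−, sgn(102765)=+, so +1.
(a,b)_31: α=2, u≡6; β=1, v≡11 (mod 31); (6|31)=-1, (11|31)=-1; sign (−1)^0·-1^1·-1^2 = -1.
(a,b)_13: α=2, u≡11; β=1, v≡4 (mod 13); (11|13)=-1, (4|13)=+1; sign (−1)^0·-1^1·+1^2 = -1.
(a,b)_3: α=1, u≡1; β=1, v≡1 (mod 3); (1|3)=+1, (1|3)=+1; sign (−1)^1·+1^1·+1^1 = -1.
(a,b)_17: α=1, u≡8; β=1, v≡11 (mod 17); (8|17)=+1, (11|17)=-1; sign (−1)^0·+1^1·-1^1 = -1.
(a,b)_2: α=7, β=4; u≡3, v≡5 (mod 8); ε(u)ε(v)=1·0, αω(v)=7·1, βω(u)=4·1; sum ≡ 1  ⇒  -1.
(a,b)_19: α=3, u≡18; β=2, v≡18 (mod 19); (18|19)=-1, (18|19)=-1; sign (−1)^0·-1^2·-1^3 = -1.
(a,b)_5: α=-1, u≡2; β=1, v≡3 (mod 5); (2|5)=-1, (3|5)=-1; sign (−1)^0·-1^1·-1^-1 = +1.
|Ram(-9690, 102765)| = 6, even; anisotropic at {2, 3, 13, 17, 19, 31}.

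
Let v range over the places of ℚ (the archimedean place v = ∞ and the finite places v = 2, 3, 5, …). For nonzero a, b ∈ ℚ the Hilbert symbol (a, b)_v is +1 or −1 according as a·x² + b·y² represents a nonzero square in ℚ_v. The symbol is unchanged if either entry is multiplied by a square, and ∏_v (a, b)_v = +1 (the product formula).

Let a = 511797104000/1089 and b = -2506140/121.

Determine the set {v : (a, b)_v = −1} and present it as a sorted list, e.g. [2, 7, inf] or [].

Mod squares: a ≡ 319873190, b ≡ -7735. Check v ∈ {∞, 2, 3, 5, 7, 11, 13, 17, 23, 29, 31}.
v=∞: 319873190 > 0 and -7735 < 0  ⇒  (a,b)_∞ = +1.
v=2: v_2(a)=7, v_2(b)=2; units ≡ 3, 1 (mod 8); ε·ε+αω+βω = 1·0+7·0+2·1 ≡ 0  ⇒  (a,b)_2 = +1.
v=31: a=31^1·(≡14), b=31^0·(≡23) mod 31; (14|31)=+1, (23|31)=-1; (−1)^{1·0·15}·(+1)^0·(-1)^1 = -1.
v=3: a=3^-2·(≡2), b=3^4·(≡2) mod 3; (2|3)=-1, (2|3)=-1; (−1)^{-2·4·1}·(-1)^4·(-1)^-2 = +1.
v=7: a=7^1·(≡2), b=7^1·(≡1) mod 7; (2|7)=+1, (1|7)=+1; (−1)^{1·1·3}·(+1)^1·(+1)^1 = -1.
v=17: a=17^1·(≡5), b=17^1·(≡2) mod 17; (5|17)=-1, (2|17)=+1; (−1)^{1·1·8}·(-1)^1·(+1)^1 = -1.
v=13: a=13^1·(≡1), b=13^1·(≡9) mod 13; (1|13)=+1, (9|13)=+1; (−1)^{1·1·6}·(+1)^1·(+1)^1 = +1.
v=23: a=23^1·(≡11), b=23^0·(≡13) mod 23; (11|23)=-1, (13|23)=+1; (−1)^{1·0·11}·(-1)^0·(+1)^1 = +1.
v=5: a=5^3·(≡3), b=5^1·(≡2) mod 5; (3|5)=-1, (2|5)=-1; (−1)^{3·1·2}·(-1)^1·(-1)^3 = +1.
v=11: a=11^-2·(≡8), b=11^-2·(≡1) mod 11; (8|11)=-1, (1|11)=+1; (−1)^{-2·-2·5}·(-1)^-2·(+1)^-2 = +1.
v=29: a=29^1·(≡2), b=29^0·(≡8) mod 29; (2|29)=-1, (8|29)=-1; (−1)^{1·0·14}·(-1)^0·(-1)^1 = -1.
|Ram(319873190, -7735)| = 4, even; anisotropic at {7, 17, 29, 31}.

[7, 17, 29, 31]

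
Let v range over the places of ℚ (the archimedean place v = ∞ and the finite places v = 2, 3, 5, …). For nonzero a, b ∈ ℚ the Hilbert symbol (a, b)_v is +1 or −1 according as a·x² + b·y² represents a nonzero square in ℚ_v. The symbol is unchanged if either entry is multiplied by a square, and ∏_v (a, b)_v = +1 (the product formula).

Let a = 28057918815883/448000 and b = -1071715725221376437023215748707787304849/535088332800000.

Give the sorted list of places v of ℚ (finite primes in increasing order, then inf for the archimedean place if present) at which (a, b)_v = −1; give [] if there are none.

(a, b) ≡ (13090, -14630) mod (ℚ^×)²; places V = {2, 3, 5, 7, 11, 17, 19, 23, 29, 37, ∞}.
(a,b)_5: α=-3, u≡2; β=-5, v≡1 (mod 5); (2|5)=-1, (1|5)=+1; sign (−1)^0·-1^-5·+1^-3 = -1.
(a,b)_17: α=1, u≡10; β=2, v≡6 (mod 17); (10|17)=-1, (6|17)=-1; sign (−1)^0·-1^2·-1^1 = -1.
(a,b)_29: α=2, u≡2; β=6, v≡26 (mod 29); (2|29)=-1, (26|29)=-1; sign (−1)^0·-1^6·-1^2 = +1.
(a,b)_∞: sgn(13090)=+, sgn(-14630)=−, so +1.
(a,b)_7: α=-1, u≡2; β=-1, v≡6 (mod 7); (2|7)=+1, (6|7)=-1; sign (−1)^1·+1^-1·-1^-1 = +1.
(a,b)_19: α=4, u≡15; β=9, v≡11 (mod 19); (15|19)=-1, (11|19)=+1; sign (−1)^0·-1^9·+1^4 = -1.
(a,b)_3: α=0, u≡1; β=-6, v≡1 (mod 3); (1|3)=+1, (1|3)=+1; sign (−1)^0·+1^-6·+1^0 = +1.
(a,b)_37: α=2, u≡2; β=4, v≡20 (mod 37); (2|37)=-1, (20|37)=-1; sign (−1)^0·-1^4·-1^2 = +1.
(a,b)_23: α=0, u≡4; β=2, v≡10 (mod 23); (4|23)=+1, (10|23)=-1; sign (−1)^0·+1^2·-1^0 = +1.
(a,b)_2: α=-9, β=-25; u≡1, v≡5 (mod 8); ε(u)ε(v)=0·0, αω(v)=-9·1, βω(u)=-25·0; sum ≡ 1  ⇒  -1.
(a,b)_11: α=1, u≡2; β=7, v≡1 (mod 11); (2|11)=-1, (1|11)=+1; sign (−1)^1·-1^7·+1^1 = +1.
Ram(13090, -14630) = {2, 5, 17, 19}; no ℚ_2-point on the conic.

[2, 5, 17, 19]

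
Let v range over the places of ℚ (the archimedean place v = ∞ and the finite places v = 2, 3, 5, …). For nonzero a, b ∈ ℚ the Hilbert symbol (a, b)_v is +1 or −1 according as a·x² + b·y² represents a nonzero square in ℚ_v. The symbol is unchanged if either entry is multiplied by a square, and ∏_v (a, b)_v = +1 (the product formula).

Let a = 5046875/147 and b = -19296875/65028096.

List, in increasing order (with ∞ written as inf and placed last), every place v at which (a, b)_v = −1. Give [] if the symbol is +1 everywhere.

(a, b) ≡ (969, -1235) mod (ℚ^×)²; places V = {2, 3, 5, 7, 13, 17, 19, ∞}.
(a,b)_5: α=6, u≡4; β=7, v≡3 (mod 5); (4|5)=+1, (3|5)=-1; sign (−1)^0·+1^7·-1^6 = +1.
(a,b)_∞: sgn(969)=+, sgn(-1235)=−, so +1.
(a,b)_17: α=1, u≡5; β=0, v≡6 (mod 17); (5|17)=-1, (6|17)=-1; sign (−1)^0·-1^0·-1^1 = -1.
(a,b)_19: α=1, u≡18; β=1, v≡11 (mod 19); (18|19)=-1, (11|19)=+1; sign (−1)^1·-1^1·+1^1 = +1.
(a,b)_7: α=-2, u≡5; β=-2, v≡2 (mod 7); (5|7)=-1, (2|7)=+1; sign (−1)^0·-1^-2·+1^-2 = +1.
(a,b)_3: α=-1, u≡2; β=-4, v≡1 (mod 3); (2|3)=-1, (1|3)=+1; sign (−1)^0·-1^-4·+1^-1 = +1.
(a,b)_2: α=0, β=-14; u≡1, v≡5 (mod 8); ε(u)ε(v)=0·0, αω(v)=0·1, βω(u)=-14·0; sum ≡ 0  ⇒  +1.
(a,b)_13: α=0, u≡7; β=1, v≡10 (mod 13); (7|13)=-1, (10|13)=+1; sign (−1)^0·-1^1·+1^0 = -1.
Ram(969, -1235) = {13, 17}; no ℚ_13-point on the conic.

[13, 17]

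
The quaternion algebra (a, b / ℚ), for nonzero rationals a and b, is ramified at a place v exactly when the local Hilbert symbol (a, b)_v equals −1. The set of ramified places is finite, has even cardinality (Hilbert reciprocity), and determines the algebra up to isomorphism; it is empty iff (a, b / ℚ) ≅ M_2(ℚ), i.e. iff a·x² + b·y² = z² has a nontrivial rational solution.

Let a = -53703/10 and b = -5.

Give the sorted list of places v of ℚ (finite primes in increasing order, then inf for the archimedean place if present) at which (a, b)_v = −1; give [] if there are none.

(a, b) ≡ (-6630, -5) mod (ℚ^×)²; places V = {2, 3, 5, 13, 17, ∞}.
(a,b)_∞: sgn(-6630)=−, sgn(-5)=−, so -1.
(a,b)_17: α=1, u≡2; β=0, v≡12 (mod 17); (2|17)=+1, (12|17)=-1; sign (−1)^0·+1^0·-1^1 = -1.
(a,b)_13: α=1, u≡12; β=0, v≡8 (mod 13); (12|13)=+1, (8|13)=-1; sign (−1)^0·+1^0·-1^1 = -1.
(a,b)_5: α=-1, u≡1; β=1, v≡4 (mod 5); (1|5)=+1, (4|5)=+1; sign (−1)^0·+1^1·+1^-1 = +1.
(a,b)_2: α=-1, β=0; u≡5, v≡3 (mod 8); ε(u)ε(v)=0·1, αω(v)=-1·1, βω(u)=0·1; sum ≡ 1  ⇒  -1.
(a,b)_3: α=5, u≡1; β=0, v≡1 (mod 3); (1|3)=+1, (1|3)=+1; sign (−1)^0·+1^0·+1^5 = +1.
Ram(-6630, -5) = {2, 13, 17, ∞}; no ℚ_2-point on the conic.

[2, 13, 17, inf]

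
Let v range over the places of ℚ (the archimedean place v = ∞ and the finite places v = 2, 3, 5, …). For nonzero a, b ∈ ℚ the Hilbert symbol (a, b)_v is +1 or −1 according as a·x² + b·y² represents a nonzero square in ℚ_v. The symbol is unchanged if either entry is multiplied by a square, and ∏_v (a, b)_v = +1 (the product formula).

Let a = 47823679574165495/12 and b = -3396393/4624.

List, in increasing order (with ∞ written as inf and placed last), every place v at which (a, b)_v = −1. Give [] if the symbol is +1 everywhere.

[3, 5, 17, 23]

(a, b) ≡ (170255085, -2233) mod (ℚ^×)²; places V = {2, 3, 5, 7, 11, 13, 17, 23, 29, ∞}.
(a,b)_5: α=1, u≡2; β=0, v≡3 (mod 5); (2|5)=-1, (3|5)=-1; sign (−1)^0·-1^0·-1^1 = -1.
(a,b)_∞: sgn(170255085)=+, sgn(-2233)=−, so +1.
(a,b)_11: α=3, u≡3; β=1, v≡10 (mod 11); (3|11)=+1, (10|11)=-1; sign (−1)^1·+1^1·-1^3 = +1.
(a,b)_17: α=1, u≡1; β=-2, v≡14 (mod 17); (1|17)=+1, (14|17)=-1; sign (−1)^0·+1^-2·-1^1 = -1.
(a,b)_13: α=3, u≡5; β=2, v≡3 (mod 13); (5|13)=-1, (3|13)=+1; sign (−1)^0·-1^2·+1^3 = +1.
(a,b)_2: α=-2, β=-4; u≡5, v≡7 (mod 8); ε(u)ε(v)=0·1, αω(v)=-2·0, βω(u)=-4·1; sum ≡ 0  ⇒  +1.
(a,b)_23: α=1, u≡13; β=0, v≡17 (mod 23); (13|23)=+1, (17|23)=-1; sign (−1)^0·+1^0·-1^1 = -1.
(a,b)_29: α=3, u≡11; β=1, v≡10 (mod 29); (11|29)=-1, (10|29)=-1; sign (−1)^0·-1^1·-1^3 = +1.
(a,b)_7: α=3, u≡1; β=1, v≡5 (mod 7); (1|7)=+1, (5|7)=-1; sign (−1)^1·+1^1·-1^3 = +1.
(a,b)_3: α=-1, u≡2; β=2, v≡2 (mod 3); (2|3)=-1, (2|3)=-1; sign (−1)^0·-1^2·-1^-1 = -1.
|Ram(170255085, -2233)| = 4, even; anisotropic at {3, 5, 17, 23}.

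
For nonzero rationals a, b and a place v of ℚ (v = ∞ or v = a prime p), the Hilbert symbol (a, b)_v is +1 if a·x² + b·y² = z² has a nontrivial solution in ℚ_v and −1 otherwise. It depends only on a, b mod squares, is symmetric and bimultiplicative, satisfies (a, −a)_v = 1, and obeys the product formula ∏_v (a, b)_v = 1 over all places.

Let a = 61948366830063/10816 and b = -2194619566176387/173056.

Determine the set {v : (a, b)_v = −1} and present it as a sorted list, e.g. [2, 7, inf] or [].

Mod squares: a ≡ 43235607, b ≡ -1490883. Check v ∈ {∞, 2, 3, 7, 13, 17, 19, 23, 29, 31, 41}.
v=13: a=13^-2·(≡1), b=13^-2·(≡4) mod 13; (1|13)=+1, (4|13)=+1; (−1)^{-2·-2·6}·(+1)^-2·(+1)^-2 = +1.
v=2: v_2(a)=-6, v_2(b)=-10; units ≡ 7, 5 (mod 8); ε·ε+αω+βω = 1·0+-6·1+-10·0 ≡ 0  ⇒  (a,b)_2 = +1.
v=3: a=3^5·(≡1), b=3^7·(≡1) mod 3; (1|3)=+1, (1|3)=+1; (−1)^{5·7·1}·(+1)^7·(+1)^5 = -1.
v=29: a=29^1·(≡13), b=29^2·(≡25) mod 29; (13|29)=+1, (25|29)=+1; (−1)^{1·2·14}·(+1)^2·(+1)^1 = +1.
v=7: a=7^2·(≡4), b=7^4·(≡6) mod 7; (4|7)=+1, (6|7)=-1; (−1)^{2·4·3}·(+1)^4·(-1)^2 = +1.
v=31: a=31^1·(≡5), b=31^1·(≡7) mod 31; (5|31)=+1, (7|31)=+1; (−1)^{1·1·15}·(+1)^1·(+1)^1 = -1.
v=∞: 43235607 > 0 and -1490883 < 0  ⇒  (a,b)_∞ = +1.
v=17: a=17^1·(≡7), b=17^1·(≡13) mod 17; (7|17)=-1, (13|17)=+1; (−1)^{1·1·8}·(-1)^1·(+1)^1 = -1.
v=23: a=23^1·(≡7), b=23^1·(≡13) mod 23; (7|23)=-1, (13|23)=+1; (−1)^{1·1·11}·(-1)^1·(+1)^1 = +1.
v=41: a=41^1·(≡26), b=41^1·(≡9) mod 41; (26|41)=-1, (9|41)=+1; (−1)^{1·1·20}·(-1)^1·(+1)^1 = -1.
v=19: a=19^2·(≡17), b=19^0·(≡5) mod 19; (17|19)=+1, (5|19)=+1; (−1)^{2·0·9}·(+1)^0·(+1)^2 = +1.
Ram(43235607, -1490883) = {3, 17, 31, 41}; no ℚ_3-point on the conic.

[3, 17, 31, 41]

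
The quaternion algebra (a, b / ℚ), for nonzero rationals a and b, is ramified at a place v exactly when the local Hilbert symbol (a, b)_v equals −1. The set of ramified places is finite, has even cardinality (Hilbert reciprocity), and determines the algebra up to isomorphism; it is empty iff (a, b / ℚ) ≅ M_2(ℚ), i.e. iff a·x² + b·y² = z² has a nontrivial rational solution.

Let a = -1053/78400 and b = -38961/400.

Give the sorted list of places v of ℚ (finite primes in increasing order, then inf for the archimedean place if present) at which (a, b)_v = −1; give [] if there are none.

[2, 13, 37, inf]

(a, b) ≡ (-13, -481) mod (ℚ^×)²; places V = {2, 3, 5, 7, 13, 37, ∞}.
(a,b)_2: α=-6, β=-4; u≡3, v≡7 (mod 8); ε(u)ε(v)=1·1, αω(v)=-6·0, βω(u)=-4·1; sum ≡ 1  ⇒  -1.
(a,b)_5: α=-2, u≡2; β=-2, v≡4 (mod 5); (2|5)=-1, (4|5)=+1; sign (−1)^0·-1^-2·+1^-2 = +1.
(a,b)_7: α=-2, u≡1; β=0, v≡1 (mod 7); (1|7)=+1, (1|7)=+1; sign (−1)^0·+1^0·+1^-2 = +1.
(a,b)_3: α=4, u≡2; β=4, v≡2 (mod 3); (2|3)=-1, (2|3)=-1; sign (−1)^0·-1^4·-1^4 = +1.
(a,b)_∞: sgn(-13)=−, sgn(-481)=−, so -1.
(a,b)_37: α=0, u≡18; β=1, v≡13 (mod 37); (18|37)=-1, (13|37)=-1; sign (−1)^0·-1^1·-1^0 = -1.
(a,b)_13: α=1, u≡1; β=1, v≡11 (mod 13); (1|13)=+1, (11|13)=-1; sign (−1)^0·+1^1·-1^1 = -1.
|Ram(-13, -481)| = 4, even; anisotropic at {2, 13, 37, ∞}.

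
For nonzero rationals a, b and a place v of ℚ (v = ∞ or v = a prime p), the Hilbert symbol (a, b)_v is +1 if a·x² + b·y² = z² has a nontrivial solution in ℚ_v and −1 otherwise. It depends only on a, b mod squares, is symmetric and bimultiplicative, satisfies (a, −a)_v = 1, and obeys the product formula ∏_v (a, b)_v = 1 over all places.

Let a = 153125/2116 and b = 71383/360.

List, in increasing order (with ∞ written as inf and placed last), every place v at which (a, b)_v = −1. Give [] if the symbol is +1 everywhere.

Mod squares: a ≡ 5, b ≡ 2470. Check v ∈ {∞, 2, 3, 5, 7, 13, 17, 19, 23}.
v=5: a=5^5·(≡4), b=5^-1·(≡4) mod 5; (4|5)=+1, (4|5)=+1; (−1)^{5·-1·2}·(+1)^-1·(+1)^5 = +1.
v=17: a=17^0·(≡5), b=17^2·(≡3) mod 17; (5|17)=-1, (3|17)=-1; (−1)^{0·2·8}·(-1)^2·(-1)^0 = +1.
v=19: a=19^0·(≡6), b=19^1·(≡5) mod 19; (6|19)=+1, (5|19)=+1; (−1)^{0·1·9}·(+1)^1·(+1)^0 = +1.
v=7: a=7^2·(≡5), b=7^0·(≡6) mod 7; (5|7)=-1, (6|7)=-1; (−1)^{2·0·3}·(-1)^0·(-1)^2 = +1.
v=3: a=3^0·(≡2), b=3^-2·(≡1) mod 3; (2|3)=-1, (1|3)=+1; (−1)^{0·-2·1}·(-1)^-2·(+1)^0 = +1.
v=23: a=23^-2·(≡15), b=23^0·(≡4) mod 23; (15|23)=-1, (4|23)=+1; (−1)^{-2·0·11}·(-1)^0·(+1)^-2 = +1.
v=13: a=13^0·(≡5), b=13^1·(≡2) mod 13; (5|13)=-1, (2|13)=-1; (−1)^{0·1·6}·(-1)^1·(-1)^0 = -1.
v=2: v_2(a)=-2, v_2(b)=-3; units ≡ 5, 3 (mod 8); ε·ε+αω+βω = 0·1+-2·1+-3·1 ≡ 1  ⇒  (a,b)_2 = -1.
v=∞: 5 > 0 and 2470 > 0  ⇒  (a,b)_∞ = +1.
(5, 2470 / ℚ) ramifies at {2, 13}: a division algebra.

[2, 13]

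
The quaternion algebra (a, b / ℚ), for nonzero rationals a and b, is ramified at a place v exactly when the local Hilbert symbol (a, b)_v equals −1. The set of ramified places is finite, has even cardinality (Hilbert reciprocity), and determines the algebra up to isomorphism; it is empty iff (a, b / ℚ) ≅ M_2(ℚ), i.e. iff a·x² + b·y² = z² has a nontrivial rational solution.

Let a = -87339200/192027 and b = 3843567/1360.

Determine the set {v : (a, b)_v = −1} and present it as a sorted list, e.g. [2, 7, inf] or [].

(a, b) ≡ (-969, 595) mod (ℚ^×)²; places V = {2, 3, 5, 7, 11, 13, 17, 19, 23, ∞}.
(a,b)_17: α=1, u≡6; β=-1, v≡13 (mod 17); (6|17)=-1, (13|17)=+1; sign (−1)^0·-1^-1·+1^1 = -1.
(a,b)_23: α=-2, u≡7; β=0, v≡20 (mod 23); (7|23)=-1, (20|23)=-1; sign (−1)^0·-1^0·-1^-2 = +1.
(a,b)_2: α=6, β=-4; u≡7, v≡3 (mod 8); ε(u)ε(v)=1·1, αω(v)=6·1, βω(u)=-4·0; sum ≡ 1  ⇒  -1.
(a,b)_5: α=2, u≡1; β=-1, v≡1 (mod 5); (1|5)=+1, (1|5)=+1; sign (−1)^0·+1^-1·+1^2 = +1.
(a,b)_3: α=-1, u≡1; β=2, v≡1 (mod 3); (1|3)=+1, (1|3)=+1; sign (−1)^0·+1^2·+1^-1 = +1.
(a,b)_7: α=0, u≡1; β=1, v≡4 (mod 7); (1|7)=+1, (4|7)=+1; sign (−1)^0·+1^1·+1^0 = +1.
(a,b)_11: α=-2, u≡10; β=0, v≡5 (mod 11); (10|11)=-1, (5|11)=+1; sign (−1)^0·-1^0·+1^-2 = +1.
(a,b)_∞: sgn(-969)=−, sgn(595)=+, so +1.
(a,b)_19: α=1, u≡9; β=2, v≡11 (mod 19); (9|19)=+1, (11|19)=+1; sign (−1)^0·+1^2·+1^1 = +1.
(a,b)_13: α=2, u≡7; β=2, v≡4 (mod 13); (7|13)=-1, (4|13)=+1; sign (−1)^0·-1^2·+1^2 = +1.
|Ram(-969, 595)| = 2, even; anisotropic at {2, 17}.

[2, 17]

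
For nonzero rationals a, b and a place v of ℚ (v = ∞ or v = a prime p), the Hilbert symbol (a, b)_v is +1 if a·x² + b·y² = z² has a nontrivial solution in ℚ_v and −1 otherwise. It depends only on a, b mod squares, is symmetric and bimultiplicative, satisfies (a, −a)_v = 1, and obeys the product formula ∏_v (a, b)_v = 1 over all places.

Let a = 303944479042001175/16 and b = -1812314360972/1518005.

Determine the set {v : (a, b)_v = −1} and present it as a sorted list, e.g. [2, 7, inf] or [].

[5, 23]

(a, b) ≡ (23, -8815) mod (ℚ^×)²; places V = {2, 3, 5, 7, 17, 19, 23, 29, 41, 43, ∞}.
(a,b)_2: α=-4, β=2; u≡7, v≡1 (mod 8); ε(u)ε(v)=1·0, αω(v)=-4·0, βω(u)=2·0; sum ≡ 0  ⇒  +1.
(a,b)_23: α=3, u≡6; β=2, v≡10 (mod 23); (6|23)=+1, (10|23)=-1; sign (−1)^0·+1^2·-1^3 = -1.
(a,b)_3: α=8, u≡2; β=0, v≡2 (mod 3); (2|3)=-1, (2|3)=-1; sign (−1)^0·-1^0·-1^8 = +1.
(a,b)_41: α=2, u≡33; β=3, v≡5 (mod 41); (33|41)=+1, (5|41)=+1; sign (−1)^0·+1^3·+1^2 = +1.
(a,b)_19: α=0, u≡17; β=-2, v≡16 (mod 19); (17|19)=+1, (16|19)=+1; sign (−1)^0·+1^-2·+1^0 = +1.
(a,b)_∞: sgn(23)=+, sgn(-8815)=−, so +1.
(a,b)_17: α=0, u≡11; β=2, v≡8 (mod 17); (11|17)=-1, (8|17)=+1; sign (−1)^0·-1^2·+1^0 = +1.
(a,b)_43: α=2, u≡17; β=1, v≡36 (mod 43); (17|43)=+1, (36|43)=+1; sign (−1)^0·+1^1·+1^2 = +1.
(a,b)_29: α=0, u≡24; β=-2, v≡24 (mod 29); (24|29)=+1, (24|29)=+1; sign (−1)^0·+1^-2·+1^0 = +1.
(a,b)_7: α=2, u≡4; β=0, v≡3 (mod 7); (4|7)=+1, (3|7)=-1; sign (−1)^0·+1^0·-1^2 = +1.
(a,b)_5: α=2, u≡2; β=-1, v≡3 (mod 5); (2|5)=-1, (3|5)=-1; sign (−1)^0·-1^-1·-1^2 = -1.
(23, -8815 / ℚ) ramifies at {5, 23}: a division algebra.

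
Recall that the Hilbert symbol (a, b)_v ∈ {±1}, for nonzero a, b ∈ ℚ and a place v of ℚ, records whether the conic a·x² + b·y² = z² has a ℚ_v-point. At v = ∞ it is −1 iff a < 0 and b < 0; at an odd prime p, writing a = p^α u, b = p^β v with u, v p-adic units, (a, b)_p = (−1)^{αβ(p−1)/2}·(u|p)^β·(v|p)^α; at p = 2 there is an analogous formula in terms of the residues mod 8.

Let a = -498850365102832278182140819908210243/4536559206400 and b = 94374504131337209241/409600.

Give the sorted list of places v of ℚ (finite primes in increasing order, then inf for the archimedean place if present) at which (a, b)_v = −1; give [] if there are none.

Mod squares: a ≡ -323, b ≡ 127281. Check v ∈ {∞, 2, 3, 5, 7, 11, 13, 17, 19, 23, 29}.
v=2: v_2(a)=-30, v_2(b)=-14; units ≡ 5, 1 (mod 8); ε·ε+αω+βω = 0·0+-30·0+-14·1 ≡ 0  ⇒  (a,b)_2 = +1.
v=3: a=3^6·(≡1), b=3^5·(≡1) mod 3; (1|3)=+1, (1|3)=+1; (−1)^{6·5·1}·(+1)^5·(+1)^6 = +1.
v=∞: -323 < 0 and 127281 > 0  ⇒  (a,b)_∞ = +1.
v=7: a=7^2·(≡5), b=7^1·(≡1) mod 7; (5|7)=-1, (1|7)=+1; (−1)^{2·1·3}·(-1)^1·(+1)^2 = -1.
v=17: a=17^7·(≡8), b=17^4·(≡15) mod 17; (8|17)=+1, (15|17)=+1; (−1)^{7·4·8}·(+1)^4·(+1)^7 = +1.
v=11: a=11^2·(≡8), b=11^1·(≡7) mod 11; (8|11)=-1, (7|11)=-1; (−1)^{2·1·5}·(-1)^1·(-1)^2 = -1.
v=13: a=13^-2·(≡8), b=13^0·(≡8) mod 13; (8|13)=-1, (8|13)=-1; (−1)^{-2·0·6}·(-1)^0·(-1)^-2 = +1.
v=5: a=5^-2·(≡2), b=5^-2·(≡4) mod 5; (2|5)=-1, (4|5)=+1; (−1)^{-2·-2·2}·(-1)^-2·(+1)^-2 = +1.
v=29: a=29^6·(≡6), b=29^3·(≡17) mod 29; (6|29)=+1, (17|29)=-1; (−1)^{6·3·14}·(+1)^3·(-1)^6 = +1.
v=23: a=23^2·(≡20), b=23^0·(≡19) mod 23; (20|23)=-1, (19|23)=-1; (−1)^{2·0·11}·(-1)^0·(-1)^2 = +1.
v=19: a=19^7·(≡15), b=19^5·(≡4) mod 19; (15|19)=-1, (4|19)=+1; (−1)^{7·5·9}·(-1)^5·(+1)^7 = +1.
|Ram(-323, 127281)| = 2, even; anisotropic at {7, 11}.

[7, 11]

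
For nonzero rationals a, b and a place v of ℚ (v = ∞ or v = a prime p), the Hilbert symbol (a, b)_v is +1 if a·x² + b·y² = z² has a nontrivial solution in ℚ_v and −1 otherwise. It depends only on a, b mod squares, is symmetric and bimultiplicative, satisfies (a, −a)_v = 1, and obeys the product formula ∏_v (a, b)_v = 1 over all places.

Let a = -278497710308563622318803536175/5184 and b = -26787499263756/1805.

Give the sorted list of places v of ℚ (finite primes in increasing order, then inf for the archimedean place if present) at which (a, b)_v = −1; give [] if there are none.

(a, b) ≡ (-69223, -12806255) mod (ℚ^×)²; places V = {2, 3, 5, 7, 11, 13, 17, 19, 29, 31, 37, 41, ∞}.
(a,b)_2: α=-6, β=2; u≡1, v≡1 (mod 8); ε(u)ε(v)=0·0, αω(v)=-6·0, βω(u)=2·0; sum ≡ 0  ⇒  +1.
(a,b)_∞: sgn(-69223)=−, sgn(-12806255)=−, so -1.
(a,b)_37: α=2, u≡4; β=1, v≡17 (mod 37); (4|37)=+1, (17|37)=-1; sign (−1)^0·+1^1·-1^2 = +1.
(a,b)_17: α=2, u≡16; β=0, v≡16 (mod 17); (16|17)=+1, (16|17)=+1; sign (−1)^0·+1^0·+1^2 = +1.
(a,b)_13: α=2, u≡2; β=0, v≡5 (mod 13); (2|13)=-1, (5|13)=-1; sign (−1)^0·-1^0·-1^2 = +1.
(a,b)_7: α=1, u≡4; β=5, v≡6 (mod 7); (4|7)=+1, (6|7)=-1; sign (−1)^1·+1^5·-1^1 = +1.
(a,b)_31: α=3, u≡23; β=1, v≡25 (mod 31); (23|31)=-1, (25|31)=+1; sign (−1)^1·-1^1·+1^3 = +1.
(a,b)_29: α=3, u≡7; β=1, v≡14 (mod 29); (7|29)=+1, (14|29)=-1; sign (−1)^0·+1^1·-1^3 = -1.
(a,b)_19: α=0, u≡18; β=-2, v≡4 (mod 19); (18|19)=-1, (4|19)=+1; sign (−1)^0·-1^-2·+1^0 = +1.
(a,b)_3: α=-4, u≡2; β=2, v≡1 (mod 3); (2|3)=-1, (1|3)=+1; sign (−1)^0·-1^2·+1^-4 = +1.
(a,b)_5: α=2, u≡2; β=-1, v≡4 (mod 5); (2|5)=-1, (4|5)=+1; sign (−1)^0·-1^-1·+1^2 = -1.
(a,b)_11: α=7, u≡2; β=3, v≡8 (mod 11); (2|11)=-1, (8|11)=-1; sign (−1)^1·-1^3·-1^7 = -1.
(a,b)_41: α=2, u≡27; β=0, v≡24 (mod 41); (27|41)=-1, (24|41)=-1; sign (−1)^0·-1^0·-1^2 = +1.
(-69223, -12806255 / ℚ) ramifies at {5, 11, 29, ∞}: a division algebra.

[5, 11, 29, inf]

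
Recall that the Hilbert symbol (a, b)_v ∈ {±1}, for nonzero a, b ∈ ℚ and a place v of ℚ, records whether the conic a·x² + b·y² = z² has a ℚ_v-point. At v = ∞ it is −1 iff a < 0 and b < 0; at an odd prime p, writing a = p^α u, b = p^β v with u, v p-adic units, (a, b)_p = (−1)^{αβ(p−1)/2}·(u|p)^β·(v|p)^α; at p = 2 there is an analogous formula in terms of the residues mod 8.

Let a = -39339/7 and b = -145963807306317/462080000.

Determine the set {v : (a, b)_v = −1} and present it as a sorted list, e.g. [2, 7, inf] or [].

(a, b) ≡ (-30597, -61194) mod (ℚ^×)²; places V = {2, 3, 5, 7, 11, 13, 19, 23, 31, 47, ∞}.
(a,b)_∞: sgn(-30597)=−, sgn(-61194)=−, so -1.
(a,b)_23: α=0, u≡2; β=2, v≡2 (mod 23); (2|23)=+1, (2|23)=+1; sign (−1)^0·+1^2·+1^0 = +1.
(a,b)_5: α=0, u≡3; β=-4, v≡1 (mod 5); (3|5)=-1, (1|5)=+1; sign (−1)^0·-1^-4·+1^0 = +1.
(a,b)_19: α=0, u≡15; β=-2, v≡5 (mod 19); (15|19)=-1, (5|19)=+1; sign (−1)^0·-1^-2·+1^0 = +1.
(a,b)_11: α=0, u≡9; β=2, v≡8 (mod 11); (9|11)=+1, (8|11)=-1; sign (−1)^0·+1^2·-1^0 = +1.
(a,b)_13: α=0, u≡11; β=2, v≡3 (mod 13); (11|13)=-1, (3|13)=+1; sign (−1)^0·-1^2·+1^0 = +1.
(a,b)_3: α=3, u≡1; β=3, v≡2 (mod 3); (1|3)=+1, (2|3)=-1; sign (−1)^1·+1^3·-1^3 = +1.
(a,b)_7: α=-1, u≡1; β=3, v≡2 (mod 7); (1|7)=+1, (2|7)=+1; sign (−1)^1·+1^3·+1^-1 = -1.
(a,b)_47: α=1, u≡8; β=1, v≡24 (mod 47); (8|47)=+1, (24|47)=+1; sign (−1)^1·+1^1·+1^1 = -1.
(a,b)_31: α=1, u≡18; β=1, v≡7 (mod 31); (18|31)=+1, (7|31)=+1; sign (−1)^1·+1^1·+1^1 = -1.
(a,b)_2: α=0, β=-11; u≡3, v≡3 (mod 8); ε(u)ε(v)=1·1, αω(v)=0·1, βω(u)=-11·1; sum ≡ 0  ⇒  +1.
|Ram(-30597, -61194)| = 4, even; anisotropic at {7, 31, 47, ∞}.

[7, 31, 47, inf]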